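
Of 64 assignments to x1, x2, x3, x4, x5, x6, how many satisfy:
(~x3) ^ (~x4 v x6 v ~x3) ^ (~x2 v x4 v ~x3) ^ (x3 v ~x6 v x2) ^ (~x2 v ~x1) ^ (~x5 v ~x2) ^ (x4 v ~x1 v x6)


CNF with 7 clauses over 6 vars (64 assignments).
An assignment satisfies CNF iff every clause has >=1 true literal.
Check each row (bits = x1,x2,x3,x4,x5,x6; clause T/F shown):
  row 0 [000000]: clauses=TTTTTTT -> 1
  row 1 [000001]: clauses=TTTFTTT -> 0
  row 2 [000010]: clauses=TTTTTTT -> 1
  row 3 [000011]: clauses=TTTFTTT -> 0
  row 4 [000100]: clauses=TTTTTTT -> 1
  (every remaining row is evaluated the same way; all 64 results are listed next)
Full result column, 8 rows per line (x1,x2,x3 fixed per line; x4,x5,x6 runs 000..111 left to right):
  rows 0-7 [x1,x2,x3=000]: 10101010  (ones: 4)
  rows 8-15 [x1,x2,x3=001]: 00000000  (ones: 0)
  rows 16-23 [x1,x2,x3=010]: 11001100  (ones: 4)
  rows 24-31 [x1,x2,x3=011]: 00000000  (ones: 0)
  rows 32-39 [x1,x2,x3=100]: 00001010  (ones: 2)
  rows 40-47 [x1,x2,x3=101]: 00000000  (ones: 0)
  rows 48-55 [x1,x2,x3=110]: 00000000  (ones: 0)
  rows 56-63 [x1,x2,x3=111]: 00000000  (ones: 0)
Satisfying assignments = 4+0+4+0+2+0+0+0 = 10

10


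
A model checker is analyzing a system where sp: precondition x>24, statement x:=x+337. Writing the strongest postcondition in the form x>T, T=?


Formula: sp(P, x:=E) = exists old_x. (x = E[old_x/x]) AND P[old_x/x] (old_x is the value of x before the assignment; eliminate old_x by solving x = E[old_x/x] for old_x)
Step 1: Precondition P: x>24, i.e. old_x > 24
Step 2: Assignment gives x = old_x + 337, so old_x = x - 337
Step 3: Substitute into P: x - 337 > 24
Step 4: Simplify: x > 24+337 = 361

361


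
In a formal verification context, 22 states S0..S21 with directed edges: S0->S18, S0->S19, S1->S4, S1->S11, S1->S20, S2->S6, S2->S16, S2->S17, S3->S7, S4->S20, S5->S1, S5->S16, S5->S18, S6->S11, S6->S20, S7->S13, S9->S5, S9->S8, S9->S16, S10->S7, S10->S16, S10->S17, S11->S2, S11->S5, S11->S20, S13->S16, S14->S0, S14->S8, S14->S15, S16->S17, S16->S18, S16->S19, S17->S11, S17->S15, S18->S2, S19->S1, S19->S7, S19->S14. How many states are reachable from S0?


BFS from S0:
  layer 0: {S0}
  layer 1: {S18, S19}
  layer 2: {S1, S2, S7, S14}
  layer 3: {S4, S6, S8, S11, S13, S15, S16, S17, S20}
  layer 4: {S5}
Reachable set: {S0, S1, S2, S4, S5, S6, S7, S8, S11, S13, S14, S15, S16, S17, S18, S19, S20}
Count = 17

17


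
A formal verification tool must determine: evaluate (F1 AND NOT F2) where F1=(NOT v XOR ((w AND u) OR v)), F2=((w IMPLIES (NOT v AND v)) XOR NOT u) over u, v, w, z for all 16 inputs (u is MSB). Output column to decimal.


F1 = (NOT v XOR ((w AND u) OR v))
F2 = ((w IMPLIES (NOT v AND v)) XOR NOT u)
Counterexample to F1=>F2 is where F1=1 and F2=0.
Evaluate each row (bits = u,v,w,z, MSB first):
  row 0 [0000]: F1=1 F2=0 -> F1&~F2 -> 1
  row 1 [0001]: F1=1 F2=0 -> F1&~F2 -> 1
  row 2 [0010]: F1=1 F2=1 -> F1&~F2 -> 0
  row 3 [0011]: F1=1 F2=1 -> F1&~F2 -> 0
  row 4 [0100]: F1=1 F2=0 -> F1&~F2 -> 1
  row 5 [0101]: F1=1 F2=0 -> F1&~F2 -> 1
  row 6 [0110]: F1=1 F2=1 -> F1&~F2 -> 0
  row 7 [0111]: F1=1 F2=1 -> F1&~F2 -> 0
  row 8 [1000]: F1=1 F2=1 -> F1&~F2 -> 0
  row 9 [1001]: F1=1 F2=1 -> F1&~F2 -> 0
  row 10 [1010]: F1=0 F2=0 -> F1&~F2 -> 0
  row 11 [1011]: F1=0 F2=0 -> F1&~F2 -> 0
  row 12 [1100]: F1=1 F2=1 -> F1&~F2 -> 0
  row 13 [1101]: F1=1 F2=1 -> F1&~F2 -> 0
  row 14 [1110]: F1=1 F2=0 -> F1&~F2 -> 1
  row 15 [1111]: F1=1 F2=0 -> F1&~F2 -> 1
Full result column, 4 rows per line (u,v fixed per line; w,z runs 00..11 left to right):
  rows 0-3 [u,v=00]: 1100  = hex C
  rows 4-7 [u,v=01]: 1100  = hex C
  rows 8-11 [u,v=10]: 0000  = hex 0
  rows 12-15 [u,v=11]: 0011  = hex 3
Counterexample vector (row 0 .. row 15) = 1100110000000011
Output column grouped in 4s = 1100 1100 0000 0011 = 0xCC03
Convert to decimal digit by digit (value = value*16 + digit):
  C -> 12
  12*16 + 12 (C) = 204
  204*16 + 0 = 3264
  3264*16 + 3 = 52227
Decimal = 52227

52227


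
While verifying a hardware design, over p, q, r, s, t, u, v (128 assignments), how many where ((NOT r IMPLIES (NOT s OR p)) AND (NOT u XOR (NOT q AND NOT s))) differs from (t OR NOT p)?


F1 = ((NOT r IMPLIES (NOT s OR p)) AND (NOT u XOR (NOT q AND NOT s)))
F2 = (t OR NOT p)
Evaluate both on each of 128 rows (bits = p,q,r,s,t,u,v):
  row 0 [0000000]: F1=0 F2=1 (differ) -> 1
  row 1 [0000001]: F1=0 F2=1 (differ) -> 1
  row 2 [0000010]: F1=1 F2=1 -> 0
  row 3 [0000011]: F1=1 F2=1 -> 0
  row 4 [0000100]: F1=0 F2=1 (differ) -> 1
  (every remaining row is evaluated the same way; all 128 results are listed next)
Full result column, 8 rows per line (p,q,r,s fixed per line; t,u,v runs 000..111 left to right):
  rows 0-7 [p,q,r,s=0000]: 11001100  (ones: 4)
  rows 8-15 [p,q,r,s=0001]: 11111111  (ones: 8)
  rows 16-23 [p,q,r,s=0010]: 11001100  (ones: 4)
  rows 24-31 [p,q,r,s=0011]: 00110011  (ones: 4)
  rows 32-39 [p,q,r,s=0100]: 00110011  (ones: 4)
  rows 40-47 [p,q,r,s=0101]: 11111111  (ones: 8)
  rows 48-55 [p,q,r,s=0110]: 00110011  (ones: 4)
  rows 56-63 [p,q,r,s=0111]: 00110011  (ones: 4)
  rows 64-71 [p,q,r,s=1000]: 00111100  (ones: 4)
  rows 72-79 [p,q,r,s=1001]: 11000011  (ones: 4)
  rows 80-87 [p,q,r,s=1010]: 00111100  (ones: 4)
  rows 88-95 [p,q,r,s=1011]: 11000011  (ones: 4)
  rows 96-103 [p,q,r,s=1100]: 11000011  (ones: 4)
  rows 104-111 [p,q,r,s=1101]: 11000011  (ones: 4)
  rows 112-119 [p,q,r,s=1110]: 11000011  (ones: 4)
  rows 120-127 [p,q,r,s=1111]: 11000011  (ones: 4)
Disagreements = 4+8+4+4+4+8+4+4+4+4+4+4+4+4+4+4 = 72

72


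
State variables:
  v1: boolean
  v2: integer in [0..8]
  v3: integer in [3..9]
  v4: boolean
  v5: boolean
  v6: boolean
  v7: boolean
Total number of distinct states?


State space = product of domain sizes of all variables.
Domain sizes:
  v1 (boolean): 2
  v2 (integer in [0..8]): 9
  v3 (integer in [3..9]): 7
  v4 (boolean): 2
  v5 (boolean): 2
  v6 (boolean): 2
  v7 (boolean): 2
Product = 2 * 9 * 7 * 2 * 2 * 2 * 2 = 2016

2016


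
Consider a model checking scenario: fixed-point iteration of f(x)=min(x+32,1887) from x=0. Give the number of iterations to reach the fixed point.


Step 1: x=0, cap=1887, increment=32
Step 2: x grows by 32 each step until capped at 1887; fixed point is x=1887
Step 3: iterations = ceil(1887/32) = 59

59


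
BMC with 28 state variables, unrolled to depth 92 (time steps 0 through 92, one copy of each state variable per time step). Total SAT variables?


BMC unrolls to depth k, creating one copy of each state var for steps 0..k.
Step count = 92 + 1 = 93 (steps 0 through 92)
Vars per step = 28
Total = 28 * 93 = 2604

2604


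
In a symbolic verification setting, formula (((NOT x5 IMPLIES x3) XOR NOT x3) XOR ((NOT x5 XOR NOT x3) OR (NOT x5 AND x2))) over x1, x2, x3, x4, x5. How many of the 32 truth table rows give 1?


Formula: (((NOT x5 IMPLIES x3) XOR NOT x3) XOR ((NOT x5 XOR NOT x3) OR (NOT x5 AND x2))) over 5 vars (32 rows)
Evaluate each row (x1, x2, x3, x4, x5 as bits, MSB first):
  row 0 [00000]: (((NOT 0 IMPLIES 0) XOR NOT 0) XOR ((NOT 0 XOR NOT 0) OR (NOT 0 AND 0))) -> 1
  row 1 [00001]: (((NOT 1 IMPLIES 0) XOR NOT 0) XOR ((NOT 1 XOR NOT 0) OR (NOT 1 AND 0))) -> 1
  row 2 [00010]: (((NOT 0 IMPLIES 0) XOR NOT 0) XOR ((NOT 0 XOR NOT 0) OR (NOT 0 AND 0))) -> 1
  row 3 [00011]: (((NOT 1 IMPLIES 0) XOR NOT 0) XOR ((NOT 1 XOR NOT 0) OR (NOT 1 AND 0))) -> 1
  row 4 [00100]: (((NOT 0 IMPLIES 1) XOR NOT 1) XOR ((NOT 0 XOR NOT 1) OR (NOT 0 AND 0))) -> 0
  row 5 [00101]: (((NOT 1 IMPLIES 1) XOR NOT 1) XOR ((NOT 1 XOR NOT 1) OR (NOT 1 AND 0))) -> 1
  row 6 [00110]: (((NOT 0 IMPLIES 1) XOR NOT 1) XOR ((NOT 0 XOR NOT 1) OR (NOT 0 AND 0))) -> 0
  row 7 [00111]: (((NOT 1 IMPLIES 1) XOR NOT 1) XOR ((NOT 1 XOR NOT 1) OR (NOT 1 AND 0))) -> 1
  row 8 [01000]: (((NOT 0 IMPLIES 0) XOR NOT 0) XOR ((NOT 0 XOR NOT 0) OR (NOT 0 AND 1))) -> 0
  row 9 [01001]: (((NOT 1 IMPLIES 0) XOR NOT 0) XOR ((NOT 1 XOR NOT 0) OR (NOT 1 AND 1))) -> 1
  row 10 [01010]: (((NOT 0 IMPLIES 0) XOR NOT 0) XOR ((NOT 0 XOR NOT 0) OR (NOT 0 AND 1))) -> 0
  row 11 [01011]: (((NOT 1 IMPLIES 0) XOR NOT 0) XOR ((NOT 1 XOR NOT 0) OR (NOT 1 AND 1))) -> 1
  row 12 [01100]: (((NOT 0 IMPLIES 1) XOR NOT 1) XOR ((NOT 0 XOR NOT 1) OR (NOT 0 AND 1))) -> 0
  row 13 [01101]: (((NOT 1 IMPLIES 1) XOR NOT 1) XOR ((NOT 1 XOR NOT 1) OR (NOT 1 AND 1))) -> 1
  row 14 [01110]: (((NOT 0 IMPLIES 1) XOR NOT 1) XOR ((NOT 0 XOR NOT 1) OR (NOT 0 AND 1))) -> 0
  row 15 [01111]: (((NOT 1 IMPLIES 1) XOR NOT 1) XOR ((NOT 1 XOR NOT 1) OR (NOT 1 AND 1))) -> 1
  row 16 [10000]: (((NOT 0 IMPLIES 0) XOR NOT 0) XOR ((NOT 0 XOR NOT 0) OR (NOT 0 AND 0))) -> 1
  row 17 [10001]: (((NOT 1 IMPLIES 0) XOR NOT 0) XOR ((NOT 1 XOR NOT 0) OR (NOT 1 AND 0))) -> 1
  row 18 [10010]: (((NOT 0 IMPLIES 0) XOR NOT 0) XOR ((NOT 0 XOR NOT 0) OR (NOT 0 AND 0))) -> 1
  row 19 [10011]: (((NOT 1 IMPLIES 0) XOR NOT 0) XOR ((NOT 1 XOR NOT 0) OR (NOT 1 AND 0))) -> 1
  row 20 [10100]: (((NOT 0 IMPLIES 1) XOR NOT 1) XOR ((NOT 0 XOR NOT 1) OR (NOT 0 AND 0))) -> 0
  row 21 [10101]: (((NOT 1 IMPLIES 1) XOR NOT 1) XOR ((NOT 1 XOR NOT 1) OR (NOT 1 AND 0))) -> 1
  row 22 [10110]: (((NOT 0 IMPLIES 1) XOR NOT 1) XOR ((NOT 0 XOR NOT 1) OR (NOT 0 AND 0))) -> 0
  row 23 [10111]: (((NOT 1 IMPLIES 1) XOR NOT 1) XOR ((NOT 1 XOR NOT 1) OR (NOT 1 AND 0))) -> 1
  row 24 [11000]: (((NOT 0 IMPLIES 0) XOR NOT 0) XOR ((NOT 0 XOR NOT 0) OR (NOT 0 AND 1))) -> 0
  row 25 [11001]: (((NOT 1 IMPLIES 0) XOR NOT 0) XOR ((NOT 1 XOR NOT 0) OR (NOT 1 AND 1))) -> 1
  row 26 [11010]: (((NOT 0 IMPLIES 0) XOR NOT 0) XOR ((NOT 0 XOR NOT 0) OR (NOT 0 AND 1))) -> 0
  row 27 [11011]: (((NOT 1 IMPLIES 0) XOR NOT 0) XOR ((NOT 1 XOR NOT 0) OR (NOT 1 AND 1))) -> 1
  row 28 [11100]: (((NOT 0 IMPLIES 1) XOR NOT 1) XOR ((NOT 0 XOR NOT 1) OR (NOT 0 AND 1))) -> 0
  row 29 [11101]: (((NOT 1 IMPLIES 1) XOR NOT 1) XOR ((NOT 1 XOR NOT 1) OR (NOT 1 AND 1))) -> 1
  row 30 [11110]: (((NOT 0 IMPLIES 1) XOR NOT 1) XOR ((NOT 0 XOR NOT 1) OR (NOT 0 AND 1))) -> 0
  row 31 [11111]: (((NOT 1 IMPLIES 1) XOR NOT 1) XOR ((NOT 1 XOR NOT 1) OR (NOT 1 AND 1))) -> 1
Full result column, 8 rows per line (x1,x2 fixed per line; x3,x4,x5 runs 000..111 left to right):
  rows 0-7 [x1,x2=00]: 11110101  (ones: 6)
  rows 8-15 [x1,x2=01]: 01010101  (ones: 4)
  rows 16-23 [x1,x2=10]: 11110101  (ones: 6)
  rows 24-31 [x1,x2=11]: 01010101  (ones: 4)
Count of 1-rows = 6+4+6+4 = 20

20


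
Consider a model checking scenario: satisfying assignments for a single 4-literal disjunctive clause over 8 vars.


Step 1: Total=2^8=256
Step 2: Unsat when all 4 false: 2^4=16
Step 3: Sat=256-16=240

240


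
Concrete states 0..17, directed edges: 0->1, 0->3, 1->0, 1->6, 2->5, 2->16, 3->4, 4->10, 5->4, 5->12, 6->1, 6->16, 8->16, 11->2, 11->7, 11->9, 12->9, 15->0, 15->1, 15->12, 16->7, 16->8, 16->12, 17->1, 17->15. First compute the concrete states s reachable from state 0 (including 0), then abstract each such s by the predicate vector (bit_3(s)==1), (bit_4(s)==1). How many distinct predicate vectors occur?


BFS from 0:
Concrete reachable: {0, 1, 3, 4, 6, 7, 8, 9, 10, 12, 16}
Abstract via predicates (bit_3(s)==1), (bit_4(s)==1):
  (0,0) <- {0, 1, 3, 4, 6, 7}
  (0,1) <- {16}
  (1,0) <- {8, 9, 10, 12}
Distinct abstract states = 3

3


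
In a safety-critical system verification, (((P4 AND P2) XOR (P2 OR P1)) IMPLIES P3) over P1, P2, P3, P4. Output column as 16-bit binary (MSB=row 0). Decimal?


Formula: (((P4 AND P2) XOR (P2 OR P1)) IMPLIES P3) over P1, P2, P3, P4 (16 rows)
Evaluate each row (bits = P1,P2,P3,P4, MSB first):
  row 0 [0000]: (((0 AND 0) XOR (0 OR 0)) IMPLIES 0) -> 1
  row 1 [0001]: (((1 AND 0) XOR (0 OR 0)) IMPLIES 0) -> 1
  row 2 [0010]: (((0 AND 0) XOR (0 OR 0)) IMPLIES 1) -> 1
  row 3 [0011]: (((1 AND 0) XOR (0 OR 0)) IMPLIES 1) -> 1
  row 4 [0100]: (((0 AND 1) XOR (1 OR 0)) IMPLIES 0) -> 0
  row 5 [0101]: (((1 AND 1) XOR (1 OR 0)) IMPLIES 0) -> 1
  row 6 [0110]: (((0 AND 1) XOR (1 OR 0)) IMPLIES 1) -> 1
  row 7 [0111]: (((1 AND 1) XOR (1 OR 0)) IMPLIES 1) -> 1
  row 8 [1000]: (((0 AND 0) XOR (0 OR 1)) IMPLIES 0) -> 0
  row 9 [1001]: (((1 AND 0) XOR (0 OR 1)) IMPLIES 0) -> 0
  row 10 [1010]: (((0 AND 0) XOR (0 OR 1)) IMPLIES 1) -> 1
  row 11 [1011]: (((1 AND 0) XOR (0 OR 1)) IMPLIES 1) -> 1
  row 12 [1100]: (((0 AND 1) XOR (1 OR 1)) IMPLIES 0) -> 0
  row 13 [1101]: (((1 AND 1) XOR (1 OR 1)) IMPLIES 0) -> 1
  row 14 [1110]: (((0 AND 1) XOR (1 OR 1)) IMPLIES 1) -> 1
  row 15 [1111]: (((1 AND 1) XOR (1 OR 1)) IMPLIES 1) -> 1
Full result column, 4 rows per line (P1,P2 fixed per line; P3,P4 runs 00..11 left to right):
  rows 0-3 [P1,P2=00]: 1111  = hex F
  rows 4-7 [P1,P2=01]: 0111  = hex 7
  rows 8-11 [P1,P2=10]: 0011  = hex 3
  rows 12-15 [P1,P2=11]: 0111  = hex 7
Output column (row 0 .. row 15) = 1111011100110111
Output column grouped in 4s = 1111 0111 0011 0111 = 0xF737
Convert to decimal digit by digit (value = value*16 + digit):
  F -> 15
  15*16 + 7 = 247
  247*16 + 3 = 3955
  3955*16 + 7 = 63287
Decimal = 63287

63287


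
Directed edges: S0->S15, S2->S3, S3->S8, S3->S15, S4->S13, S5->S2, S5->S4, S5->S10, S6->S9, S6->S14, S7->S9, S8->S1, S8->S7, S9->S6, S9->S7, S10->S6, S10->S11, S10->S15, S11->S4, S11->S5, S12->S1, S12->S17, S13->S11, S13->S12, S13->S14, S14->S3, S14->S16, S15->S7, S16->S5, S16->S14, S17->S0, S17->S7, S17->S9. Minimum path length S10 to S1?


BFS layer-by-layer from S10:
  dist 0: {S10}
  dist 1: {S6, S11, S15}
  dist 2: {S4, S5, S7, S9, S14}
  dist 3: {S2, S3, S13, S16}
  dist 4: {S8, S12}
  dist 5: {S1, S17}
  -> S1 reached at distance 5
Shortest path length = 5

5


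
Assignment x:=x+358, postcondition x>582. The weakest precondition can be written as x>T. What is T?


Formula: wp(x:=E, P) = P[E/x] (substitute E for x in postcondition)
Step 1: Postcondition: x>582
Step 2: Substitute x+358 for x: x+358>582
Step 3: Solve for x: x > 582-358 = 224

224


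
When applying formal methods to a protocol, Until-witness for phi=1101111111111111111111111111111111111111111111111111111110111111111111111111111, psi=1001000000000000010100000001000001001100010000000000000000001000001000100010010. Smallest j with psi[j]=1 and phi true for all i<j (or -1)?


(phi U psi) at 0: need smallest j with psi[j]=1 and phi[i]=1 for all i in [0,j).
Scan from step 0:
  step 0: psi=1 and phi held for [0,0) -> witness found
Witness step = 0

0


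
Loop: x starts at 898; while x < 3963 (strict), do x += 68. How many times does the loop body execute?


Step 1: x goes from 898 toward 3963 by 68; the body runs while x<3963, so iterations = ceil((bound-start)/step)
Step 2: Distance=3065
Step 3: ceil(3065/68)=46

46


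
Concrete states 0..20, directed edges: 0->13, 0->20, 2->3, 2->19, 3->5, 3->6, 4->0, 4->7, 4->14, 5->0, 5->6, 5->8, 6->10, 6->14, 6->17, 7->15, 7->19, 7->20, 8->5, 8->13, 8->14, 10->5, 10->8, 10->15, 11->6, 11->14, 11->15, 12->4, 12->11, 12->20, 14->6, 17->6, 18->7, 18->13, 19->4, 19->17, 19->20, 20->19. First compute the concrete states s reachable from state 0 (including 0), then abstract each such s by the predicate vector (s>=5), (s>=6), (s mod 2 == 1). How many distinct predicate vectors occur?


BFS from 0:
Concrete reachable: {0, 4, 5, 6, 7, 8, 10, 13, 14, 15, 17, 19, 20}
Abstract via predicates (s>=5), (s>=6), (s mod 2 == 1):
  (0,0,0) <- {0, 4}
  (1,0,1) <- {5}
  (1,1,0) <- {6, 8, 10, 14, 20}
  (1,1,1) <- {7, 13, 15, 17, 19}
Distinct abstract states = 4

4


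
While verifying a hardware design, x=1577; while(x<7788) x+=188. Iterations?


Step 1: x goes from 1577 toward 7788 by 188; the body runs while x<7788, so iterations = ceil((bound-start)/step)
Step 2: Distance=6211
Step 3: ceil(6211/188)=34

34


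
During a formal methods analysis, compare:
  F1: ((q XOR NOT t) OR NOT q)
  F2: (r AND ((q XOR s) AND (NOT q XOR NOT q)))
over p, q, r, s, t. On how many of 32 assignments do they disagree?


F1 = ((q XOR NOT t) OR NOT q)
F2 = (r AND ((q XOR s) AND (NOT q XOR NOT q)))
Evaluate both on each of 32 rows (bits = p,q,r,s,t):
  row 0 [00000]: F1=1 F2=0 (differ) -> 1
  row 1 [00001]: F1=1 F2=0 (differ) -> 1
  row 2 [00010]: F1=1 F2=0 (differ) -> 1
  row 3 [00011]: F1=1 F2=0 (differ) -> 1
  row 4 [00100]: F1=1 F2=0 (differ) -> 1
  row 5 [00101]: F1=1 F2=0 (differ) -> 1
  row 6 [00110]: F1=1 F2=0 (differ) -> 1
  row 7 [00111]: F1=1 F2=0 (differ) -> 1
  row 8 [01000]: F1=0 F2=0 -> 0
  row 9 [01001]: F1=1 F2=0 (differ) -> 1
  row 10 [01010]: F1=0 F2=0 -> 0
  row 11 [01011]: F1=1 F2=0 (differ) -> 1
  row 12 [01100]: F1=0 F2=0 -> 0
  row 13 [01101]: F1=1 F2=0 (differ) -> 1
  row 14 [01110]: F1=0 F2=0 -> 0
  row 15 [01111]: F1=1 F2=0 (differ) -> 1
  row 16 [10000]: F1=1 F2=0 (differ) -> 1
  row 17 [10001]: F1=1 F2=0 (differ) -> 1
  row 18 [10010]: F1=1 F2=0 (differ) -> 1
  row 19 [10011]: F1=1 F2=0 (differ) -> 1
  row 20 [10100]: F1=1 F2=0 (differ) -> 1
  row 21 [10101]: F1=1 F2=0 (differ) -> 1
  row 22 [10110]: F1=1 F2=0 (differ) -> 1
  row 23 [10111]: F1=1 F2=0 (differ) -> 1
  row 24 [11000]: F1=0 F2=0 -> 0
  row 25 [11001]: F1=1 F2=0 (differ) -> 1
  row 26 [11010]: F1=0 F2=0 -> 0
  row 27 [11011]: F1=1 F2=0 (differ) -> 1
  row 28 [11100]: F1=0 F2=0 -> 0
  row 29 [11101]: F1=1 F2=0 (differ) -> 1
  row 30 [11110]: F1=0 F2=0 -> 0
  row 31 [11111]: F1=1 F2=0 (differ) -> 1
Full result column, 8 rows per line (p,q fixed per line; r,s,t runs 000..111 left to right):
  rows 0-7 [p,q=00]: 11111111  (ones: 8)
  rows 8-15 [p,q=01]: 01010101  (ones: 4)
  rows 16-23 [p,q=10]: 11111111  (ones: 8)
  rows 24-31 [p,q=11]: 01010101  (ones: 4)
Disagreements = 8+4+8+4 = 24

24


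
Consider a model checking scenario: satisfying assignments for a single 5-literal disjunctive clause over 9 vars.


Step 1: Total=2^9=512
Step 2: Unsat when all 5 false: 2^4=16
Step 3: Sat=512-16=496

496


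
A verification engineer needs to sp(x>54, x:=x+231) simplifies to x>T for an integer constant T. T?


Formula: sp(P, x:=E) = exists old_x. (x = E[old_x/x]) AND P[old_x/x] (old_x is the value of x before the assignment; eliminate old_x by solving x = E[old_x/x] for old_x)
Step 1: Precondition P: x>54, i.e. old_x > 54
Step 2: Assignment gives x = old_x + 231, so old_x = x - 231
Step 3: Substitute into P: x - 231 > 54
Step 4: Simplify: x > 54+231 = 285

285


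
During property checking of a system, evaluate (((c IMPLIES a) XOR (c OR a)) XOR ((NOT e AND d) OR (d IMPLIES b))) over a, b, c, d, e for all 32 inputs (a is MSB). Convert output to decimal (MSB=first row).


Formula: (((c IMPLIES a) XOR (c OR a)) XOR ((NOT e AND d) OR (d IMPLIES b))) over a, b, c, d, e (32 rows)
Evaluate each row (bits = a,b,c,d,e, MSB first):
  row 0 [00000]: (((0 IMPLIES 0) XOR (0 OR 0)) XOR ((NOT 0 AND 0) OR (0 IMPLIES 0))) -> 0
  row 1 [00001]: (((0 IMPLIES 0) XOR (0 OR 0)) XOR ((NOT 1 AND 0) OR (0 IMPLIES 0))) -> 0
  row 2 [00010]: (((0 IMPLIES 0) XOR (0 OR 0)) XOR ((NOT 0 AND 1) OR (1 IMPLIES 0))) -> 0
  row 3 [00011]: (((0 IMPLIES 0) XOR (0 OR 0)) XOR ((NOT 1 AND 1) OR (1 IMPLIES 0))) -> 1
  row 4 [00100]: (((1 IMPLIES 0) XOR (1 OR 0)) XOR ((NOT 0 AND 0) OR (0 IMPLIES 0))) -> 0
  row 5 [00101]: (((1 IMPLIES 0) XOR (1 OR 0)) XOR ((NOT 1 AND 0) OR (0 IMPLIES 0))) -> 0
  row 6 [00110]: (((1 IMPLIES 0) XOR (1 OR 0)) XOR ((NOT 0 AND 1) OR (1 IMPLIES 0))) -> 0
  row 7 [00111]: (((1 IMPLIES 0) XOR (1 OR 0)) XOR ((NOT 1 AND 1) OR (1 IMPLIES 0))) -> 1
  row 8 [01000]: (((0 IMPLIES 0) XOR (0 OR 0)) XOR ((NOT 0 AND 0) OR (0 IMPLIES 1))) -> 0
  row 9 [01001]: (((0 IMPLIES 0) XOR (0 OR 0)) XOR ((NOT 1 AND 0) OR (0 IMPLIES 1))) -> 0
  row 10 [01010]: (((0 IMPLIES 0) XOR (0 OR 0)) XOR ((NOT 0 AND 1) OR (1 IMPLIES 1))) -> 0
  row 11 [01011]: (((0 IMPLIES 0) XOR (0 OR 0)) XOR ((NOT 1 AND 1) OR (1 IMPLIES 1))) -> 0
  row 12 [01100]: (((1 IMPLIES 0) XOR (1 OR 0)) XOR ((NOT 0 AND 0) OR (0 IMPLIES 1))) -> 0
  row 13 [01101]: (((1 IMPLIES 0) XOR (1 OR 0)) XOR ((NOT 1 AND 0) OR (0 IMPLIES 1))) -> 0
  row 14 [01110]: (((1 IMPLIES 0) XOR (1 OR 0)) XOR ((NOT 0 AND 1) OR (1 IMPLIES 1))) -> 0
  row 15 [01111]: (((1 IMPLIES 0) XOR (1 OR 0)) XOR ((NOT 1 AND 1) OR (1 IMPLIES 1))) -> 0
  row 16 [10000]: (((0 IMPLIES 1) XOR (0 OR 1)) XOR ((NOT 0 AND 0) OR (0 IMPLIES 0))) -> 1
  row 17 [10001]: (((0 IMPLIES 1) XOR (0 OR 1)) XOR ((NOT 1 AND 0) OR (0 IMPLIES 0))) -> 1
  row 18 [10010]: (((0 IMPLIES 1) XOR (0 OR 1)) XOR ((NOT 0 AND 1) OR (1 IMPLIES 0))) -> 1
  row 19 [10011]: (((0 IMPLIES 1) XOR (0 OR 1)) XOR ((NOT 1 AND 1) OR (1 IMPLIES 0))) -> 0
  row 20 [10100]: (((1 IMPLIES 1) XOR (1 OR 1)) XOR ((NOT 0 AND 0) OR (0 IMPLIES 0))) -> 1
  row 21 [10101]: (((1 IMPLIES 1) XOR (1 OR 1)) XOR ((NOT 1 AND 0) OR (0 IMPLIES 0))) -> 1
  row 22 [10110]: (((1 IMPLIES 1) XOR (1 OR 1)) XOR ((NOT 0 AND 1) OR (1 IMPLIES 0))) -> 1
  row 23 [10111]: (((1 IMPLIES 1) XOR (1 OR 1)) XOR ((NOT 1 AND 1) OR (1 IMPLIES 0))) -> 0
  row 24 [11000]: (((0 IMPLIES 1) XOR (0 OR 1)) XOR ((NOT 0 AND 0) OR (0 IMPLIES 1))) -> 1
  row 25 [11001]: (((0 IMPLIES 1) XOR (0 OR 1)) XOR ((NOT 1 AND 0) OR (0 IMPLIES 1))) -> 1
  row 26 [11010]: (((0 IMPLIES 1) XOR (0 OR 1)) XOR ((NOT 0 AND 1) OR (1 IMPLIES 1))) -> 1
  row 27 [11011]: (((0 IMPLIES 1) XOR (0 OR 1)) XOR ((NOT 1 AND 1) OR (1 IMPLIES 1))) -> 1
  row 28 [11100]: (((1 IMPLIES 1) XOR (1 OR 1)) XOR ((NOT 0 AND 0) OR (0 IMPLIES 1))) -> 1
  row 29 [11101]: (((1 IMPLIES 1) XOR (1 OR 1)) XOR ((NOT 1 AND 0) OR (0 IMPLIES 1))) -> 1
  row 30 [11110]: (((1 IMPLIES 1) XOR (1 OR 1)) XOR ((NOT 0 AND 1) OR (1 IMPLIES 1))) -> 1
  row 31 [11111]: (((1 IMPLIES 1) XOR (1 OR 1)) XOR ((NOT 1 AND 1) OR (1 IMPLIES 1))) -> 1
Full result column, 4 rows per line (a,b,c fixed per line; d,e runs 00..11 left to right):
  rows 0-3 [a,b,c=000]: 0001  = hex 1
  rows 4-7 [a,b,c=001]: 0001  = hex 1
  rows 8-11 [a,b,c=010]: 0000  = hex 0
  rows 12-15 [a,b,c=011]: 0000  = hex 0
  rows 16-19 [a,b,c=100]: 1110  = hex E
  rows 20-23 [a,b,c=101]: 1110  = hex E
  rows 24-27 [a,b,c=110]: 1111  = hex F
  rows 28-31 [a,b,c=111]: 1111  = hex F
Output column (row 0 .. row 31) = 00010001000000001110111011111111
Output column grouped in 4s = 0001 0001 0000 0000 1110 1110 1111 1111 = 0x1100EEFF
Convert to decimal digit by digit (value = value*16 + digit):
  1 -> 1
  1*16 + 1 = 17
  17*16 + 0 = 272
  272*16 + 0 = 4352
  4352*16 + 14 (E) = 69646
  69646*16 + 14 (E) = 1114350
  1114350*16 + 15 (F) = 17829615
  17829615*16 + 15 (F) = 285273855
Decimal = 285273855

285273855


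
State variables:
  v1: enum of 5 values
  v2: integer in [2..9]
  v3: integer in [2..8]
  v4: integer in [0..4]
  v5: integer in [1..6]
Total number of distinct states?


State space = product of domain sizes of all variables.
Domain sizes:
  v1 (enum of 5 values): 5
  v2 (integer in [2..9]): 8
  v3 (integer in [2..8]): 7
  v4 (integer in [0..4]): 5
  v5 (integer in [1..6]): 6
Product = 5 * 8 * 7 * 5 * 6 = 8400

8400


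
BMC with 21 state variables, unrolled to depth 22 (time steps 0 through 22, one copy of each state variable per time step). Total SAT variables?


BMC unrolls to depth k, creating one copy of each state var for steps 0..k.
Step count = 22 + 1 = 23 (steps 0 through 22)
Vars per step = 21
Total = 21 * 23 = 483

483


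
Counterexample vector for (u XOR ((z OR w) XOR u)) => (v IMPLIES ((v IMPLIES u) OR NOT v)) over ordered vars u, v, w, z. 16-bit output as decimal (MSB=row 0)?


F1 = (u XOR ((z OR w) XOR u))
F2 = (v IMPLIES ((v IMPLIES u) OR NOT v))
Counterexample to F1=>F2 is where F1=1 and F2=0.
Evaluate each row (bits = u,v,w,z, MSB first):
  row 0 [0000]: F1=0 F2=1 -> F1&~F2 -> 0
  row 1 [0001]: F1=1 F2=1 -> F1&~F2 -> 0
  row 2 [0010]: F1=1 F2=1 -> F1&~F2 -> 0
  row 3 [0011]: F1=1 F2=1 -> F1&~F2 -> 0
  row 4 [0100]: F1=0 F2=0 -> F1&~F2 -> 0
  row 5 [0101]: F1=1 F2=0 -> F1&~F2 -> 1
  row 6 [0110]: F1=1 F2=0 -> F1&~F2 -> 1
  row 7 [0111]: F1=1 F2=0 -> F1&~F2 -> 1
  row 8 [1000]: F1=0 F2=1 -> F1&~F2 -> 0
  row 9 [1001]: F1=1 F2=1 -> F1&~F2 -> 0
  row 10 [1010]: F1=1 F2=1 -> F1&~F2 -> 0
  row 11 [1011]: F1=1 F2=1 -> F1&~F2 -> 0
  row 12 [1100]: F1=0 F2=1 -> F1&~F2 -> 0
  row 13 [1101]: F1=1 F2=1 -> F1&~F2 -> 0
  row 14 [1110]: F1=1 F2=1 -> F1&~F2 -> 0
  row 15 [1111]: F1=1 F2=1 -> F1&~F2 -> 0
Full result column, 4 rows per line (u,v fixed per line; w,z runs 00..11 left to right):
  rows 0-3 [u,v=00]: 0000  = hex 0
  rows 4-7 [u,v=01]: 0111  = hex 7
  rows 8-11 [u,v=10]: 0000  = hex 0
  rows 12-15 [u,v=11]: 0000  = hex 0
Counterexample vector (row 0 .. row 15) = 0000011100000000
Output column grouped in 4s = 0000 0111 0000 0000 = 0x0700
Convert to decimal digit by digit (value = value*16 + digit):
  0 -> 0
  0*16 + 7 = 7
  7*16 + 0 = 112
  112*16 + 0 = 1792
Decimal = 1792

1792


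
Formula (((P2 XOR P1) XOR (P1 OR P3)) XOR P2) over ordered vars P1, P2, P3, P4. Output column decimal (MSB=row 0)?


Formula: (((P2 XOR P1) XOR (P1 OR P3)) XOR P2) over P1, P2, P3, P4 (16 rows)
Evaluate each row (bits = P1,P2,P3,P4, MSB first):
  row 0 [0000]: (((0 XOR 0) XOR (0 OR 0)) XOR 0) -> 0
  row 1 [0001]: (((0 XOR 0) XOR (0 OR 0)) XOR 0) -> 0
  row 2 [0010]: (((0 XOR 0) XOR (0 OR 1)) XOR 0) -> 1
  row 3 [0011]: (((0 XOR 0) XOR (0 OR 1)) XOR 0) -> 1
  row 4 [0100]: (((1 XOR 0) XOR (0 OR 0)) XOR 1) -> 0
  row 5 [0101]: (((1 XOR 0) XOR (0 OR 0)) XOR 1) -> 0
  row 6 [0110]: (((1 XOR 0) XOR (0 OR 1)) XOR 1) -> 1
  row 7 [0111]: (((1 XOR 0) XOR (0 OR 1)) XOR 1) -> 1
  row 8 [1000]: (((0 XOR 1) XOR (1 OR 0)) XOR 0) -> 0
  row 9 [1001]: (((0 XOR 1) XOR (1 OR 0)) XOR 0) -> 0
  row 10 [1010]: (((0 XOR 1) XOR (1 OR 1)) XOR 0) -> 0
  row 11 [1011]: (((0 XOR 1) XOR (1 OR 1)) XOR 0) -> 0
  row 12 [1100]: (((1 XOR 1) XOR (1 OR 0)) XOR 1) -> 0
  row 13 [1101]: (((1 XOR 1) XOR (1 OR 0)) XOR 1) -> 0
  row 14 [1110]: (((1 XOR 1) XOR (1 OR 1)) XOR 1) -> 0
  row 15 [1111]: (((1 XOR 1) XOR (1 OR 1)) XOR 1) -> 0
Full result column, 4 rows per line (P1,P2 fixed per line; P3,P4 runs 00..11 left to right):
  rows 0-3 [P1,P2=00]: 0011  = hex 3
  rows 4-7 [P1,P2=01]: 0011  = hex 3
  rows 8-11 [P1,P2=10]: 0000  = hex 0
  rows 12-15 [P1,P2=11]: 0000  = hex 0
Output column (row 0 .. row 15) = 0011001100000000
Output column grouped in 4s = 0011 0011 0000 0000 = 0x3300
Convert to decimal digit by digit (value = value*16 + digit):
  3 -> 3
  3*16 + 3 = 51
  51*16 + 0 = 816
  816*16 + 0 = 13056
Decimal = 13056

13056


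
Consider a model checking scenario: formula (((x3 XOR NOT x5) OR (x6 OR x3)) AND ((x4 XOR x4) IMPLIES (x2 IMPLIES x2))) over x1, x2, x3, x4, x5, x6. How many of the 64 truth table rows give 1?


Formula: (((x3 XOR NOT x5) OR (x6 OR x3)) AND ((x4 XOR x4) IMPLIES (x2 IMPLIES x2))) over 6 vars (64 rows)
Evaluate each row (x1, x2, x3, x4, x5, x6 as bits, MSB first):
  row 0 [000000]: (((0 XOR NOT 0) OR (0 OR 0)) AND ((0 XOR 0) IMPLIES (0 IMPLIES 0))) -> 1
  row 1 [000001]: (((0 XOR NOT 0) OR (1 OR 0)) AND ((0 XOR 0) IMPLIES (0 IMPLIES 0))) -> 1
  row 2 [000010]: (((0 XOR NOT 1) OR (0 OR 0)) AND ((0 XOR 0) IMPLIES (0 IMPLIES 0))) -> 0
  row 3 [000011]: (((0 XOR NOT 1) OR (1 OR 0)) AND ((0 XOR 0) IMPLIES (0 IMPLIES 0))) -> 1
  row 4 [000100]: (((0 XOR NOT 0) OR (0 OR 0)) AND ((1 XOR 1) IMPLIES (0 IMPLIES 0))) -> 1
  (every remaining row is evaluated the same way; all 64 results are listed next)
Full result column, 8 rows per line (x1,x2,x3 fixed per line; x4,x5,x6 runs 000..111 left to right):
  rows 0-7 [x1,x2,x3=000]: 11011101  (ones: 6)
  rows 8-15 [x1,x2,x3=001]: 11111111  (ones: 8)
  rows 16-23 [x1,x2,x3=010]: 11011101  (ones: 6)
  rows 24-31 [x1,x2,x3=011]: 11111111  (ones: 8)
  rows 32-39 [x1,x2,x3=100]: 11011101  (ones: 6)
  rows 40-47 [x1,x2,x3=101]: 11111111  (ones: 8)
  rows 48-55 [x1,x2,x3=110]: 11011101  (ones: 6)
  rows 56-63 [x1,x2,x3=111]: 11111111  (ones: 8)
Count of 1-rows = 6+8+6+8+6+8+6+8 = 56

56


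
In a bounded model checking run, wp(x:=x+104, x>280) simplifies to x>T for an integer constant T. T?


Formula: wp(x:=E, P) = P[E/x] (substitute E for x in postcondition)
Step 1: Postcondition: x>280
Step 2: Substitute x+104 for x: x+104>280
Step 3: Solve for x: x > 280-104 = 176

176


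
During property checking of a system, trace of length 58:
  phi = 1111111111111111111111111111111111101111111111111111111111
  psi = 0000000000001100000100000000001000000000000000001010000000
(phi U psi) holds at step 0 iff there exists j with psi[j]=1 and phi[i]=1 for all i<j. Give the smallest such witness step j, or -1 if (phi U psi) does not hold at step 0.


(phi U psi) at 0: need smallest j with psi[j]=1 and phi[i]=1 for all i in [0,j).
Scan from step 0:
  step 0: phi=1, psi=0 -> continue
  step 1: phi=1, psi=0 -> continue
  step 2: phi=1, psi=0 -> continue
  step 3: phi=1, psi=0 -> continue
  step 12: psi=1 and phi held for [0,12) -> witness found
Witness step = 12

12


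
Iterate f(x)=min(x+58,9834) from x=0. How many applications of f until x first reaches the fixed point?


Step 1: x=0, cap=9834, increment=58
Step 2: x grows by 58 each step until capped at 9834; fixed point is x=9834
Step 3: iterations = ceil(9834/58) = 170

170


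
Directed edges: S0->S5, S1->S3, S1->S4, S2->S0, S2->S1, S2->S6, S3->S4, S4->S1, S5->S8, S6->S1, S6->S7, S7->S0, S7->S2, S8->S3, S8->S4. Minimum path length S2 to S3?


BFS layer-by-layer from S2:
  dist 0: {S2}
  dist 1: {S0, S1, S6}
  dist 2: {S3, S4, S5, S7}
  -> S3 reached at distance 2
Shortest path length = 2

2


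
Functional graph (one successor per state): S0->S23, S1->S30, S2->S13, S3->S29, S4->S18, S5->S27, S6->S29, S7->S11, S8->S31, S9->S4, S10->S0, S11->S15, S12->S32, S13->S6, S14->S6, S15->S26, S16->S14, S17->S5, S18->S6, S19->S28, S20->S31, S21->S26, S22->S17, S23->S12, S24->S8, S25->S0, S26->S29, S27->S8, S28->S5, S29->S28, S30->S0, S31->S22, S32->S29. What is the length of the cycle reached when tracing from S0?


Trace from S0 until a state repeats:
  S0 -> S23 -> S12 -> S32 -> S29 -> S28 -> S5 -> S27 -> S8 -> S31 -> S22 -> S17 -> S5
S5 first seen at step 6, revisited at step 12.
Cycle length = 12 - 6 = 6

6


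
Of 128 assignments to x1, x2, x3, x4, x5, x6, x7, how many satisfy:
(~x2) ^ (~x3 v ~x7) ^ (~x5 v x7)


CNF with 3 clauses over 7 vars (128 assignments).
An assignment satisfies CNF iff every clause has >=1 true literal.
Check each row (bits = x1,x2,x3,x4,x5,x6,x7; clause T/F shown):
  row 0 [0000000]: clauses=TTT -> 1
  row 1 [0000001]: clauses=TTT -> 1
  row 2 [0000010]: clauses=TTT -> 1
  row 3 [0000011]: clauses=TTT -> 1
  row 4 [0000100]: clauses=TTF -> 0
  (every remaining row is evaluated the same way; all 128 results are listed next)
Full result column, 8 rows per line (x1,x2,x3,x4 fixed per line; x5,x6,x7 runs 000..111 left to right):
  rows 0-7 [x1,x2,x3,x4=0000]: 11110101  (ones: 6)
  rows 8-15 [x1,x2,x3,x4=0001]: 11110101  (ones: 6)
  rows 16-23 [x1,x2,x3,x4=0010]: 10100000  (ones: 2)
  rows 24-31 [x1,x2,x3,x4=0011]: 10100000  (ones: 2)
  rows 32-39 [x1,x2,x3,x4=0100]: 00000000  (ones: 0)
  rows 40-47 [x1,x2,x3,x4=0101]: 00000000  (ones: 0)
  rows 48-55 [x1,x2,x3,x4=0110]: 00000000  (ones: 0)
  rows 56-63 [x1,x2,x3,x4=0111]: 00000000  (ones: 0)
  rows 64-71 [x1,x2,x3,x4=1000]: 11110101  (ones: 6)
  rows 72-79 [x1,x2,x3,x4=1001]: 11110101  (ones: 6)
  rows 80-87 [x1,x2,x3,x4=1010]: 10100000  (ones: 2)
  rows 88-95 [x1,x2,x3,x4=1011]: 10100000  (ones: 2)
  rows 96-103 [x1,x2,x3,x4=1100]: 00000000  (ones: 0)
  rows 104-111 [x1,x2,x3,x4=1101]: 00000000  (ones: 0)
  rows 112-119 [x1,x2,x3,x4=1110]: 00000000  (ones: 0)
  rows 120-127 [x1,x2,x3,x4=1111]: 00000000  (ones: 0)
Satisfying assignments = 6+6+2+2+0+0+0+0+6+6+2+2+0+0+0+0 = 32

32


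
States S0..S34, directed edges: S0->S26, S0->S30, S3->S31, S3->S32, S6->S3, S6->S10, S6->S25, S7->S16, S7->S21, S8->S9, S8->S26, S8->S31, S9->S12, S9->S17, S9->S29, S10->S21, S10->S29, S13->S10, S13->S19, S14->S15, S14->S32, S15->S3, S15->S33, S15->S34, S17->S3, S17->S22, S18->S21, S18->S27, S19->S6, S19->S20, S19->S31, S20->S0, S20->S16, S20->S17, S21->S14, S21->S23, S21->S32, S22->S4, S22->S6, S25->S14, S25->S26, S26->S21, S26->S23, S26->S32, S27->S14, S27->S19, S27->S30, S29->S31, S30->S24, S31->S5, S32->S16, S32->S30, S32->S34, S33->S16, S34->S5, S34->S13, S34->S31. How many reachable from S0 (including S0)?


BFS from S0:
  layer 0: {S0}
  layer 1: {S26, S30}
  layer 2: {S21, S23, S24, S32}
  layer 3: {S14, S16, S34}
  layer 4: {S5, S13, S15, S31}
  layer 5: {S3, S10, S19, S33}
  layer 6: {S6, S20, S29}
  layer 7: {S17, S25}
  layer 8: {S22}
  layer 9: {S4}
Reachable set: {S0, S3, S4, S5, S6, S10, S13, S14, S15, S16, S17, S19, S20, S21, S22, S23, S24, S25, S26, S29, S30, S31, S32, S33, S34}
Count = 25

25


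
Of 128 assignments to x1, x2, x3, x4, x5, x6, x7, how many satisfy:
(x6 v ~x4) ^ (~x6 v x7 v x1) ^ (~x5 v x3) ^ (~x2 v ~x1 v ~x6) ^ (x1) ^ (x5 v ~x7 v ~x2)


CNF with 6 clauses over 7 vars (128 assignments).
An assignment satisfies CNF iff every clause has >=1 true literal.
Check each row (bits = x1,x2,x3,x4,x5,x6,x7; clause T/F shown):
  row 0 [0000000]: clauses=TTTTFT -> 0
  row 1 [0000001]: clauses=TTTTFT -> 0
  row 2 [0000010]: clauses=TFTTFT -> 0
  row 3 [0000011]: clauses=TTTTFT -> 0
  row 4 [0000100]: clauses=TTFTFT -> 0
  (every remaining row is evaluated the same way; all 128 results are listed next)
Full result column, 8 rows per line (x1,x2,x3,x4 fixed per line; x5,x6,x7 runs 000..111 left to right):
  rows 0-7 [x1,x2,x3,x4=0000]: 00000000  (ones: 0)
  rows 8-15 [x1,x2,x3,x4=0001]: 00000000  (ones: 0)
  rows 16-23 [x1,x2,x3,x4=0010]: 00000000  (ones: 0)
  rows 24-31 [x1,x2,x3,x4=0011]: 00000000  (ones: 0)
  rows 32-39 [x1,x2,x3,x4=0100]: 00000000  (ones: 0)
  rows 40-47 [x1,x2,x3,x4=0101]: 00000000  (ones: 0)
  rows 48-55 [x1,x2,x3,x4=0110]: 00000000  (ones: 0)
  rows 56-63 [x1,x2,x3,x4=0111]: 00000000  (ones: 0)
  rows 64-71 [x1,x2,x3,x4=1000]: 11110000  (ones: 4)
  rows 72-79 [x1,x2,x3,x4=1001]: 00110000  (ones: 2)
  rows 80-87 [x1,x2,x3,x4=1010]: 11111111  (ones: 8)
  rows 88-95 [x1,x2,x3,x4=1011]: 00110011  (ones: 4)
  rows 96-103 [x1,x2,x3,x4=1100]: 10000000  (ones: 1)
  rows 104-111 [x1,x2,x3,x4=1101]: 00000000  (ones: 0)
  rows 112-119 [x1,x2,x3,x4=1110]: 10001100  (ones: 3)
  rows 120-127 [x1,x2,x3,x4=1111]: 00000000  (ones: 0)
Satisfying assignments = 0+0+0+0+0+0+0+0+4+2+8+4+1+0+3+0 = 22

22


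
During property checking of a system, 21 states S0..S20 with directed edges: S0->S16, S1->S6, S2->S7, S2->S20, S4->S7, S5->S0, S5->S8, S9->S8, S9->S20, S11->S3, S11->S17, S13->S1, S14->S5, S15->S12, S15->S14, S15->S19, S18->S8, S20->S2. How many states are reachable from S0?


BFS from S0:
  layer 0: {S0}
  layer 1: {S16}
Reachable set: {S0, S16}
Count = 2

2


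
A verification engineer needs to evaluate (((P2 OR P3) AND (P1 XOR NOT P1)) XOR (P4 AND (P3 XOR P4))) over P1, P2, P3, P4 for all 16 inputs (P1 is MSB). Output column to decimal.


Formula: (((P2 OR P3) AND (P1 XOR NOT P1)) XOR (P4 AND (P3 XOR P4))) over P1, P2, P3, P4 (16 rows)
Evaluate each row (bits = P1,P2,P3,P4, MSB first):
  row 0 [0000]: (((0 OR 0) AND (0 XOR NOT 0)) XOR (0 AND (0 XOR 0))) -> 0
  row 1 [0001]: (((0 OR 0) AND (0 XOR NOT 0)) XOR (1 AND (0 XOR 1))) -> 1
  row 2 [0010]: (((0 OR 1) AND (0 XOR NOT 0)) XOR (0 AND (1 XOR 0))) -> 1
  row 3 [0011]: (((0 OR 1) AND (0 XOR NOT 0)) XOR (1 AND (1 XOR 1))) -> 1
  row 4 [0100]: (((1 OR 0) AND (0 XOR NOT 0)) XOR (0 AND (0 XOR 0))) -> 1
  row 5 [0101]: (((1 OR 0) AND (0 XOR NOT 0)) XOR (1 AND (0 XOR 1))) -> 0
  row 6 [0110]: (((1 OR 1) AND (0 XOR NOT 0)) XOR (0 AND (1 XOR 0))) -> 1
  row 7 [0111]: (((1 OR 1) AND (0 XOR NOT 0)) XOR (1 AND (1 XOR 1))) -> 1
  row 8 [1000]: (((0 OR 0) AND (1 XOR NOT 1)) XOR (0 AND (0 XOR 0))) -> 0
  row 9 [1001]: (((0 OR 0) AND (1 XOR NOT 1)) XOR (1 AND (0 XOR 1))) -> 1
  row 10 [1010]: (((0 OR 1) AND (1 XOR NOT 1)) XOR (0 AND (1 XOR 0))) -> 1
  row 11 [1011]: (((0 OR 1) AND (1 XOR NOT 1)) XOR (1 AND (1 XOR 1))) -> 1
  row 12 [1100]: (((1 OR 0) AND (1 XOR NOT 1)) XOR (0 AND (0 XOR 0))) -> 1
  row 13 [1101]: (((1 OR 0) AND (1 XOR NOT 1)) XOR (1 AND (0 XOR 1))) -> 0
  row 14 [1110]: (((1 OR 1) AND (1 XOR NOT 1)) XOR (0 AND (1 XOR 0))) -> 1
  row 15 [1111]: (((1 OR 1) AND (1 XOR NOT 1)) XOR (1 AND (1 XOR 1))) -> 1
Full result column, 4 rows per line (P1,P2 fixed per line; P3,P4 runs 00..11 left to right):
  rows 0-3 [P1,P2=00]: 0111  = hex 7
  rows 4-7 [P1,P2=01]: 1011  = hex B
  rows 8-11 [P1,P2=10]: 0111  = hex 7
  rows 12-15 [P1,P2=11]: 1011  = hex B
Output column (row 0 .. row 15) = 0111101101111011
Output column grouped in 4s = 0111 1011 0111 1011 = 0x7B7B
Convert to decimal digit by digit (value = value*16 + digit):
  7 -> 7
  7*16 + 11 (B) = 123
  123*16 + 7 = 1975
  1975*16 + 11 (B) = 31611
Decimal = 31611

31611


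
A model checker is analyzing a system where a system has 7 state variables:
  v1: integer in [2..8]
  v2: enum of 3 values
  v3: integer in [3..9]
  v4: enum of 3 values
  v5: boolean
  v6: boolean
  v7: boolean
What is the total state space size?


State space = product of domain sizes of all variables.
Domain sizes:
  v1 (integer in [2..8]): 7
  v2 (enum of 3 values): 3
  v3 (integer in [3..9]): 7
  v4 (enum of 3 values): 3
  v5 (boolean): 2
  v6 (boolean): 2
  v7 (boolean): 2
Product = 7 * 3 * 7 * 3 * 2 * 2 * 2 = 3528

3528


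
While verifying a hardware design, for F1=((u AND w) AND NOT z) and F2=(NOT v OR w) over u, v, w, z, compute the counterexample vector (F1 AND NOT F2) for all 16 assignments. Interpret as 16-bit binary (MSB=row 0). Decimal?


F1 = ((u AND w) AND NOT z)
F2 = (NOT v OR w)
Counterexample to F1=>F2 is where F1=1 and F2=0.
Evaluate each row (bits = u,v,w,z, MSB first):
  row 0 [0000]: F1=0 F2=1 -> F1&~F2 -> 0
  row 1 [0001]: F1=0 F2=1 -> F1&~F2 -> 0
  row 2 [0010]: F1=0 F2=1 -> F1&~F2 -> 0
  row 3 [0011]: F1=0 F2=1 -> F1&~F2 -> 0
  row 4 [0100]: F1=0 F2=0 -> F1&~F2 -> 0
  row 5 [0101]: F1=0 F2=0 -> F1&~F2 -> 0
  row 6 [0110]: F1=0 F2=1 -> F1&~F2 -> 0
  row 7 [0111]: F1=0 F2=1 -> F1&~F2 -> 0
  row 8 [1000]: F1=0 F2=1 -> F1&~F2 -> 0
  row 9 [1001]: F1=0 F2=1 -> F1&~F2 -> 0
  row 10 [1010]: F1=1 F2=1 -> F1&~F2 -> 0
  row 11 [1011]: F1=0 F2=1 -> F1&~F2 -> 0
  row 12 [1100]: F1=0 F2=0 -> F1&~F2 -> 0
  row 13 [1101]: F1=0 F2=0 -> F1&~F2 -> 0
  row 14 [1110]: F1=1 F2=1 -> F1&~F2 -> 0
  row 15 [1111]: F1=0 F2=1 -> F1&~F2 -> 0
Full result column, 4 rows per line (u,v fixed per line; w,z runs 00..11 left to right):
  rows 0-3 [u,v=00]: 0000  = hex 0
  rows 4-7 [u,v=01]: 0000  = hex 0
  rows 8-11 [u,v=10]: 0000  = hex 0
  rows 12-15 [u,v=11]: 0000  = hex 0
Counterexample vector (row 0 .. row 15) = 0000000000000000
Output column grouped in 4s = 0000 0000 0000 0000 = 0x0000
Convert to decimal digit by digit (value = value*16 + digit):
  0 -> 0
  0*16 + 0 = 0
  0*16 + 0 = 0
  0*16 + 0 = 0
Decimal = 0

0


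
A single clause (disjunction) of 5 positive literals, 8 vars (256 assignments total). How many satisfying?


Step 1: Total=2^8=256
Step 2: Unsat when all 5 false: 2^3=8
Step 3: Sat=256-8=248

248


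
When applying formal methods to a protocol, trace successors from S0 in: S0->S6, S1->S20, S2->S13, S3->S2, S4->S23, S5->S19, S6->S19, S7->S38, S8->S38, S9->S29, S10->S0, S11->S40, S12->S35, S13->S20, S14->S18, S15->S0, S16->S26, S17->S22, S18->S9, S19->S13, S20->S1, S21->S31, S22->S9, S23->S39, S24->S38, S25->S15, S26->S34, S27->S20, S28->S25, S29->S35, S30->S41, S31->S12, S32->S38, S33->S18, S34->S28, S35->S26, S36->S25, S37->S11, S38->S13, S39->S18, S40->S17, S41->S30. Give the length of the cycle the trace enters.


Trace from S0 until a state repeats:
  S0 -> S6 -> S19 -> S13 -> S20 -> S1 -> S20
S20 first seen at step 4, revisited at step 6.
Cycle length = 6 - 4 = 2

2


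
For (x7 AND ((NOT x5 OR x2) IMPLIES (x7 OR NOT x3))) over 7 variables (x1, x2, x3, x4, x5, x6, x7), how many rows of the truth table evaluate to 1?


Formula: (x7 AND ((NOT x5 OR x2) IMPLIES (x7 OR NOT x3))) over 7 vars (128 rows)
Evaluate each row (x1, x2, x3, x4, x5, x6, x7 as bits, MSB first):
  row 0 [0000000]: (0 AND ((NOT 0 OR 0) IMPLIES (0 OR NOT 0))) -> 0
  row 1 [0000001]: (1 AND ((NOT 0 OR 0) IMPLIES (1 OR NOT 0))) -> 1
  row 2 [0000010]: (0 AND ((NOT 0 OR 0) IMPLIES (0 OR NOT 0))) -> 0
  row 3 [0000011]: (1 AND ((NOT 0 OR 0) IMPLIES (1 OR NOT 0))) -> 1
  row 4 [0000100]: (0 AND ((NOT 1 OR 0) IMPLIES (0 OR NOT 0))) -> 0
  (every remaining row is evaluated the same way; all 128 results are listed next)
Full result column, 8 rows per line (x1,x2,x3,x4 fixed per line; x5,x6,x7 runs 000..111 left to right):
  rows 0-7 [x1,x2,x3,x4=0000]: 01010101  (ones: 4)
  rows 8-15 [x1,x2,x3,x4=0001]: 01010101  (ones: 4)
  rows 16-23 [x1,x2,x3,x4=0010]: 01010101  (ones: 4)
  rows 24-31 [x1,x2,x3,x4=0011]: 01010101  (ones: 4)
  rows 32-39 [x1,x2,x3,x4=0100]: 01010101  (ones: 4)
  rows 40-47 [x1,x2,x3,x4=0101]: 01010101  (ones: 4)
  rows 48-55 [x1,x2,x3,x4=0110]: 01010101  (ones: 4)
  rows 56-63 [x1,x2,x3,x4=0111]: 01010101  (ones: 4)
  rows 64-71 [x1,x2,x3,x4=1000]: 01010101  (ones: 4)
  rows 72-79 [x1,x2,x3,x4=1001]: 01010101  (ones: 4)
  rows 80-87 [x1,x2,x3,x4=1010]: 01010101  (ones: 4)
  rows 88-95 [x1,x2,x3,x4=1011]: 01010101  (ones: 4)
  rows 96-103 [x1,x2,x3,x4=1100]: 01010101  (ones: 4)
  rows 104-111 [x1,x2,x3,x4=1101]: 01010101  (ones: 4)
  rows 112-119 [x1,x2,x3,x4=1110]: 01010101  (ones: 4)
  rows 120-127 [x1,x2,x3,x4=1111]: 01010101  (ones: 4)
Count of 1-rows = 4+4+4+4+4+4+4+4+4+4+4+4+4+4+4+4 = 64

64
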